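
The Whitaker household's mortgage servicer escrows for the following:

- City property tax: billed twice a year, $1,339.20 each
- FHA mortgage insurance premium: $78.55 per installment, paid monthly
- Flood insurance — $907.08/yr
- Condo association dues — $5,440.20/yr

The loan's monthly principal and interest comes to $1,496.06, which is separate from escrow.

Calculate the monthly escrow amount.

City property tax = $1,339.20 × 2 = $2,678.40
FHA mortgage insurance premium = $78.55 × 12 = $942.60
Flood insurance = $907.08
Condo association dues = $5,440.20
Total annual escrow = $2,678.40 + $942.60 + $907.08 + $5,440.20 = $9,968.28
Monthly = $9,968.28 ÷ 12 = $830.69

$830.69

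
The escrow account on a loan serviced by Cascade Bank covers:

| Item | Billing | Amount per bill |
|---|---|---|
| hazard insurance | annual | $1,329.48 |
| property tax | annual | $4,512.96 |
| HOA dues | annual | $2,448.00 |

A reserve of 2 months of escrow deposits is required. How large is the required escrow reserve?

Hazard insurance — $1,329.48 annually
Property tax — $4,512.96 annually
HOA dues — $2,448.00 annually
Combined annual = $1,329.48 + $4,512.96 + $2,448.00 = $8,290.44
Per month = $8,290.44 ÷ 12 = $690.87
Reserve = 2 × $690.87 = $1,381.74

$1,381.74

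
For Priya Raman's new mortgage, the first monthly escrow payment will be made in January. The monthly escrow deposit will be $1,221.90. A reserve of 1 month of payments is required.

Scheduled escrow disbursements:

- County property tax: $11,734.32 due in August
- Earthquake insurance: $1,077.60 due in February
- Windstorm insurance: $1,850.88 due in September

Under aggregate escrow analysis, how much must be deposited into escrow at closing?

$4,887.60

Cushion = 1 × $1,221.90 = $1,221.90
Trial balance (start $0, +$1,221.90 each month, − disbursements):
  Jan: +$1,221.90 → $1,221.90
  Feb: +$1,221.90 − $1,077.60 → $1,366.20
  Mar: +$1,221.90 → $2,588.10
  Apr: +$1,221.90 → $3,810.00
  May: +$1,221.90 → $5,031.90
  Jun: +$1,221.90 → $6,253.80
  Jul: +$1,221.90 → $7,475.70
  Aug: +$1,221.90 − $11,734.32 → -$3,036.72
  Sep: +$1,221.90 − $1,850.88 → -$3,665.70
  Oct: +$1,221.90 → -$2,443.80
  Nov: +$1,221.90 → -$1,221.90
  Dec: +$1,221.90 → $0.00
Lowest trial balance = -$3,665.70 (Sep)
Initial deposit = cushion − low point = $1,221.90 − (-$3,665.70) = $4,887.60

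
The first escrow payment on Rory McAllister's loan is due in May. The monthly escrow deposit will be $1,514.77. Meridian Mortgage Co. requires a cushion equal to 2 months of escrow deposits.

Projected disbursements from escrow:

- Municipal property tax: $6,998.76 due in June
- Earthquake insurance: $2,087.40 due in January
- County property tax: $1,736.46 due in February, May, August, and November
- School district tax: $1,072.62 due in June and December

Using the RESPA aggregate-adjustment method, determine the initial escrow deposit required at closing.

$9,807.84

Cushion = 2 × $1,514.77 = $3,029.54
Trial balance (start $0, +$1,514.77 each month, − disbursements):
  May: +$1,514.77 − $1,736.46 → -$221.69
  Jun: +$1,514.77 − $8,071.38 → -$6,778.30
  Jul: +$1,514.77 → -$5,263.53
  Aug: +$1,514.77 − $1,736.46 → -$5,485.22
  Sep: +$1,514.77 → -$3,970.45
  Oct: +$1,514.77 → -$2,455.68
  Nov: +$1,514.77 − $1,736.46 → -$2,677.37
  Dec: +$1,514.77 − $1,072.62 → -$2,235.22
  Jan: +$1,514.77 − $2,087.40 → -$2,807.85
  Feb: +$1,514.77 − $1,736.46 → -$3,029.54
  Mar: +$1,514.77 → -$1,514.77
  Apr: +$1,514.77 → $0.00
Lowest trial balance = -$6,778.30 (Jun)
Initial deposit = cushion − low point = $3,029.54 − (-$6,778.30) = $9,807.84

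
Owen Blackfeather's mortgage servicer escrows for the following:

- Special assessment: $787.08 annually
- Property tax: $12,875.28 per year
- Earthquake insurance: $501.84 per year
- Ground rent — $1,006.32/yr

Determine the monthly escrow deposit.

$1,264.21

Special assessment = $787.08/yr
Property tax = $12,875.28/yr
Earthquake insurance = $501.84/yr
Ground rent = $1,006.32/yr
Yearly total = $15,170.52
Monthly = $15,170.52 ÷ 12 = $1,264.21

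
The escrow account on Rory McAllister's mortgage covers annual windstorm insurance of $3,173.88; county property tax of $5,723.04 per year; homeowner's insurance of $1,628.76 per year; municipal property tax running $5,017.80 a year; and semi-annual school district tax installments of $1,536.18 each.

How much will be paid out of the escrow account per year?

Windstorm insurance = $3,173.88
County property tax = $5,723.04
Homeowner's insurance = $1,628.76
Municipal property tax = $5,017.80
School district tax = $1,536.18 × 2 = $3,072.36
Annual escrow total = $3,173.88 + $5,723.04 + $1,628.76 + $5,017.80 + $3,072.36 = $18,615.84

$18,615.84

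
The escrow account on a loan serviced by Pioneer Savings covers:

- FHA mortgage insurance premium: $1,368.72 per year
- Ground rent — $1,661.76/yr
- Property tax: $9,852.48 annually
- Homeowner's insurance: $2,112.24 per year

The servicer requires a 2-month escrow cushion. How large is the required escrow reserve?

$2,499.20

FHA mortgage insurance premium — $1,368.72 per year
Ground rent — $1,661.76 per year
Property tax — $9,852.48 per year
Homeowner's insurance — $2,112.24 per year
Total annual escrow = $14,995.20
Base monthly escrow = $14,995.20 / 12 = $1,249.60
Required cushion = 2 × $1,249.60 = $2,499.20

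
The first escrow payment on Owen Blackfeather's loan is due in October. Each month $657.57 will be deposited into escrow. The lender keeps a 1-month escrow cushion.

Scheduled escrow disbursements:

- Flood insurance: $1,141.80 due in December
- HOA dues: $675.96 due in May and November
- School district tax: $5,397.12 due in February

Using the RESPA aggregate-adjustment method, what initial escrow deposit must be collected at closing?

$4,584.60

Cushion = 1 × $657.57 = $657.57
Trial balance (start $0, +$657.57 each month, − disbursements):
  Oct: +$657.57 → $657.57
  Nov: +$657.57 − $675.96 → $639.18
  Dec: +$657.57 − $1,141.80 → $154.95
  Jan: +$657.57 → $812.52
  Feb: +$657.57 − $5,397.12 → -$3,927.03
  Mar: +$657.57 → -$3,269.46
  Apr: +$657.57 → -$2,611.89
  May: +$657.57 − $675.96 → -$2,630.28
  Jun: +$657.57 → -$1,972.71
  Jul: +$657.57 → -$1,315.14
  Aug: +$657.57 → -$657.57
  Sep: +$657.57 → $0.00
Lowest trial balance = -$3,927.03 (Feb)
Initial deposit = cushion − low point = $657.57 − (-$3,927.03) = $4,584.60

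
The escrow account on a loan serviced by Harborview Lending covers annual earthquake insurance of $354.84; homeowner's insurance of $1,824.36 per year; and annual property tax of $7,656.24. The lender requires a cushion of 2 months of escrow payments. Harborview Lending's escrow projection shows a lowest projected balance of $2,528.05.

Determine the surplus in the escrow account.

Earthquake insurance: $354.84/yr
Homeowner's insurance: $1,824.36/yr
Property tax: $7,656.24/yr
Yearly total = $9,835.44
Base monthly escrow = $9,835.44 / 12 = $819.62
Required reserve = 2 × $819.62 = $1,639.24
Excess over cushion: $2,528.05 − $1,639.24 = $888.81

$888.81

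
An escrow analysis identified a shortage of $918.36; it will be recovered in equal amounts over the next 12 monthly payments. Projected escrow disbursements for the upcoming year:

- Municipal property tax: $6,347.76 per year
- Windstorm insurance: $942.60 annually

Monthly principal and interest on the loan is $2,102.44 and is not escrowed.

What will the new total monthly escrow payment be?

Municipal property tax: $6,347.76 per year
Windstorm insurance: $942.60 per year
Total annual escrow = $6,347.76 + $942.60 = $7,290.36
Monthly = $7,290.36 / 12 = $607.53
Shortage per month = $918.36 ÷ 12 = $76.53
Adjusted monthly = $607.53 + $76.53 = $684.06

$684.06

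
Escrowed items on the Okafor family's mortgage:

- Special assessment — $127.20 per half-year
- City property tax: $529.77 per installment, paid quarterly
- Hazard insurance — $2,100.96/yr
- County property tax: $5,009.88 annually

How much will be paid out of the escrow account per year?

$9,484.32

Special assessment: $127.20 × 2 = $254.40 per year
City property tax: $529.77 × 4 = $2,119.08 per year
Hazard insurance: $2,100.96 per year
County property tax: $5,009.88 per year
Yearly total = $9,484.32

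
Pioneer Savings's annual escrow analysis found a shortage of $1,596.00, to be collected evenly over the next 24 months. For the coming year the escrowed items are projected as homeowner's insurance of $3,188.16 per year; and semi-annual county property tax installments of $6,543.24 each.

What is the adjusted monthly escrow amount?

$1,422.72

Homeowner's insurance — $3,188.16/yr
County property tax — $6,543.24 × 2 = $13,086.48/yr
Annual escrow total = $16,274.64
Base monthly escrow = $16,274.64 / 12 = $1,356.22
Shortage per month = $1,596.00 / 24 = $66.50
New monthly escrow = $1,356.22 + $66.50 = $1,422.72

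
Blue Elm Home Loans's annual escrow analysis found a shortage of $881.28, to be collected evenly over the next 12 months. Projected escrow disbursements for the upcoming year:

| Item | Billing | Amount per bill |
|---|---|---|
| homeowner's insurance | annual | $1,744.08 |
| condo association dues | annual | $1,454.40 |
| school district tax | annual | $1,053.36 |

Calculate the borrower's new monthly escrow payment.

Homeowner's insurance — $1,744.08
Condo association dues — $1,454.40
School district tax — $1,053.36
Total annual escrow = $4,251.84
Base monthly escrow = $4,251.84 / 12 = $354.32
Monthly shortage recovery: $881.28 ÷ 12 = $73.44
Adjusted monthly = $354.32 + $73.44 = $427.76

$427.76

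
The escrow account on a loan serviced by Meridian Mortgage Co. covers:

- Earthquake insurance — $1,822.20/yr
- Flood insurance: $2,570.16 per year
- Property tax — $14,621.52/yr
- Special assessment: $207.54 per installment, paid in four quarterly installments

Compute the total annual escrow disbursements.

$19,844.04

Earthquake insurance: $1,822.20 per year
Flood insurance: $2,570.16 per year
Property tax: $14,621.52 per year
Special assessment: $207.54 × 4 = $830.16 per year
Yearly total = $19,844.04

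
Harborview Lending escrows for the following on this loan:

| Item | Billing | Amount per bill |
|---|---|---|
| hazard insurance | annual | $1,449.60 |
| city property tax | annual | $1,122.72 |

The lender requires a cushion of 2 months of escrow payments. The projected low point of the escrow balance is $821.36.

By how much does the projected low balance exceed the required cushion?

$392.64

Hazard insurance — $1,449.60
City property tax — $1,122.72
Total per year = $2,572.32
Monthly escrow = $2,572.32 ÷ 12 = $214.36
Required reserve = 2 × $214.36 = $428.72
Surplus = $821.36 − $428.72 = $392.64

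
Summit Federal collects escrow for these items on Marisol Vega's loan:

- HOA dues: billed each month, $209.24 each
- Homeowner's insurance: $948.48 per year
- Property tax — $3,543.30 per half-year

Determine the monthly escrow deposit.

HOA dues — $209.24 × 12 = $2,510.88 annually
Homeowner's insurance — $948.48 annually
Property tax — $3,543.30 × 2 = $7,086.60 annually
Combined annual = $10,545.96
Monthly = $10,545.96 / 12 = $878.83

$878.83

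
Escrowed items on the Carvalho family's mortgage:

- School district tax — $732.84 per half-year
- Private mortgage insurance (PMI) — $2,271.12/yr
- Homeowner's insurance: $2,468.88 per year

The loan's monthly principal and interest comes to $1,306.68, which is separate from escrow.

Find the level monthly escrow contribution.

$517.14

School district tax = $732.84 × 2 = $1,465.68
Private mortgage insurance (PMI) = $2,271.12
Homeowner's insurance = $2,468.88
Total annual escrow = $6,205.68
Base monthly escrow = $6,205.68 / 12 = $517.14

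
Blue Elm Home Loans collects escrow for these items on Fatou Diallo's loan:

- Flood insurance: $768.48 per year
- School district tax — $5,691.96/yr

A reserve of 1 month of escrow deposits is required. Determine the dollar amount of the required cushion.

Flood insurance = $768.48/yr
School district tax = $5,691.96/yr
Yearly total = $768.48 + $5,691.96 = $6,460.44
Monthly = $6,460.44 ÷ 12 = $538.37
Cushion = 1 × $538.37 = $538.37

$538.37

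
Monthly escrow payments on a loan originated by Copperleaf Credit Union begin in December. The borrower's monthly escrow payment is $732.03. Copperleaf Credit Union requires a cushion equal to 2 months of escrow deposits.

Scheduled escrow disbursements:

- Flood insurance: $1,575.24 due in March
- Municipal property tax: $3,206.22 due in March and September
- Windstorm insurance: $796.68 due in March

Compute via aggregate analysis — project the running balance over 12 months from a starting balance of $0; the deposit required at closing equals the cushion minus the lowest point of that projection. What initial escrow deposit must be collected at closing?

Cushion = 2 × $732.03 = $1,464.06
Trial balance (start $0, +$732.03 each month, − disbursements):
  Dec: +$732.03 → $732.03
  Jan: +$732.03 → $1,464.06
  Feb: +$732.03 → $2,196.09
  Mar: +$732.03 − $5,578.14 → -$2,650.02
  Apr: +$732.03 → -$1,917.99
  May: +$732.03 → -$1,185.96
  Jun: +$732.03 → -$453.93
  Jul: +$732.03 → $278.10
  Aug: +$732.03 → $1,010.13
  Sep: +$732.03 − $3,206.22 → -$1,464.06
  Oct: +$732.03 → -$732.03
  Nov: +$732.03 → $0.00
Lowest trial balance = -$2,650.02 (Mar)
Initial deposit = cushion − low point = $1,464.06 − (-$2,650.02) = $4,114.08

$4,114.08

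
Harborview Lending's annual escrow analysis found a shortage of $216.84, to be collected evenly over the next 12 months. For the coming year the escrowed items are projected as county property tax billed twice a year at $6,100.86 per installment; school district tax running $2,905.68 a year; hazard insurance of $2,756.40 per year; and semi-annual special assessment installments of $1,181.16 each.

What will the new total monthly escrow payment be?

$1,703.58

County property tax = $6,100.86 × 2 = $12,201.72
School district tax = $2,905.68
Hazard insurance = $2,756.40
Special assessment = $1,181.16 × 2 = $2,362.32
Yearly total = $12,201.72 + $2,905.68 + $2,756.40 + $2,362.32 = $20,226.12
Monthly = $20,226.12 ÷ 12 = $1,685.51
Monthly shortage recovery: $216.84 / 12 = $18.07
Adjusted monthly = $1,685.51 + $18.07 = $1,703.58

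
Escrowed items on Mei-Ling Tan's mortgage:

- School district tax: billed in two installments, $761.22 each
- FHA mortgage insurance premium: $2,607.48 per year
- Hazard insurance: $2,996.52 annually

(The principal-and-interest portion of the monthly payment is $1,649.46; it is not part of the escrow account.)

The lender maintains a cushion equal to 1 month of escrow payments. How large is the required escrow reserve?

$593.87

School district tax = $761.22 × 2 = $1,522.44 per year
FHA mortgage insurance premium = $2,607.48 per year
Hazard insurance = $2,996.52 per year
Yearly total = $1,522.44 + $2,607.48 + $2,996.52 = $7,126.44
Monthly escrow = $7,126.44 ÷ 12 = $593.87
Reserve = 1 × $593.87 = $593.87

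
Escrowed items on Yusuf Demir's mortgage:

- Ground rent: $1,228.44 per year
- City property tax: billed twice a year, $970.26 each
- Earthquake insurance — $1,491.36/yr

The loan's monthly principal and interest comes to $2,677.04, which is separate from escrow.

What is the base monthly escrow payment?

Ground rent — $1,228.44 annually
City property tax — $970.26 × 2 = $1,940.52 annually
Earthquake insurance — $1,491.36 annually
Yearly total = $4,660.32
Monthly = $4,660.32 ÷ 12 = $388.36

$388.36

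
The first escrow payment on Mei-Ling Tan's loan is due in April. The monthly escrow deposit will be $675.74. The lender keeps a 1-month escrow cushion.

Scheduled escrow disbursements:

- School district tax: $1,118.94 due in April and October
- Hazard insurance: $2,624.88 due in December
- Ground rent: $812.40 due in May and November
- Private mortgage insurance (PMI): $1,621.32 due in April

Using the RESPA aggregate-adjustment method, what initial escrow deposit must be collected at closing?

$2,876.92

Cushion = 1 × $675.74 = $675.74
Trial balance (start $0, +$675.74 each month, − disbursements):
  Apr: +$675.74 − $2,740.26 → -$2,064.52
  May: +$675.74 − $812.40 → -$2,201.18
  Jun: +$675.74 → -$1,525.44
  Jul: +$675.74 → -$849.70
  Aug: +$675.74 → -$173.96
  Sep: +$675.74 → $501.78
  Oct: +$675.74 − $1,118.94 → $58.58
  Nov: +$675.74 − $812.40 → -$78.08
  Dec: +$675.74 − $2,624.88 → -$2,027.22
  Jan: +$675.74 → -$1,351.48
  Feb: +$675.74 → -$675.74
  Mar: +$675.74 → $0.00
Lowest trial balance = -$2,201.18 (May)
Initial deposit = cushion − low point = $675.74 − (-$2,201.18) = $2,876.92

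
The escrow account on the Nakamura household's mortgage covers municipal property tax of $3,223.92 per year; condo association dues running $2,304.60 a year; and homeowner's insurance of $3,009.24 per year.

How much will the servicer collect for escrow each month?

$711.48

Municipal property tax — $3,223.92 annually
Condo association dues — $2,304.60 annually
Homeowner's insurance — $3,009.24 annually
Yearly total = $3,223.92 + $2,304.60 + $3,009.24 = $8,537.76
Monthly escrow = $8,537.76 ÷ 12 = $711.48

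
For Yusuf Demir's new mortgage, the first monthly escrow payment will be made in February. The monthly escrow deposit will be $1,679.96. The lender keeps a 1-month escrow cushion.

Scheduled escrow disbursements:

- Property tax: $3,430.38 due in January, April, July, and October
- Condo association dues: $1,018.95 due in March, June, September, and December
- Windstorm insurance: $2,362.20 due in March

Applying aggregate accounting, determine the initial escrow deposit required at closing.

$3,451.61

Cushion = 1 × $1,679.96 = $1,679.96
Trial balance (start $0, +$1,679.96 each month, − disbursements):
  Feb: +$1,679.96 → $1,679.96
  Mar: +$1,679.96 − $3,381.15 → -$21.23
  Apr: +$1,679.96 − $3,430.38 → -$1,771.65
  May: +$1,679.96 → -$91.69
  Jun: +$1,679.96 − $1,018.95 → $569.32
  Jul: +$1,679.96 − $3,430.38 → -$1,181.10
  Aug: +$1,679.96 → $498.86
  Sep: +$1,679.96 − $1,018.95 → $1,159.87
  Oct: +$1,679.96 − $3,430.38 → -$590.55
  Nov: +$1,679.96 → $1,089.41
  Dec: +$1,679.96 − $1,018.95 → $1,750.42
  Jan: +$1,679.96 − $3,430.38 → $0.00
Lowest trial balance = -$1,771.65 (Apr)
Initial deposit = cushion − low point = $1,679.96 − (-$1,771.65) = $3,451.61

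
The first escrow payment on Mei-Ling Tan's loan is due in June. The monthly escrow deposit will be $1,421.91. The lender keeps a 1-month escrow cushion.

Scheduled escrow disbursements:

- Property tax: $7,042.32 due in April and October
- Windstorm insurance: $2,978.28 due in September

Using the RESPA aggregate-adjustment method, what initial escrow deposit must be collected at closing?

Cushion = 1 × $1,421.91 = $1,421.91
Trial balance (start $0, +$1,421.91 each month, − disbursements):
  Jun: +$1,421.91 → $1,421.91
  Jul: +$1,421.91 → $2,843.82
  Aug: +$1,421.91 → $4,265.73
  Sep: +$1,421.91 − $2,978.28 → $2,709.36
  Oct: +$1,421.91 − $7,042.32 → -$2,911.05
  Nov: +$1,421.91 → -$1,489.14
  Dec: +$1,421.91 → -$67.23
  Jan: +$1,421.91 → $1,354.68
  Feb: +$1,421.91 → $2,776.59
  Mar: +$1,421.91 → $4,198.50
  Apr: +$1,421.91 − $7,042.32 → -$1,421.91
  May: +$1,421.91 → $0.00
Lowest trial balance = -$2,911.05 (Oct)
Initial deposit = cushion − low point = $1,421.91 − (-$2,911.05) = $4,332.96

$4,332.96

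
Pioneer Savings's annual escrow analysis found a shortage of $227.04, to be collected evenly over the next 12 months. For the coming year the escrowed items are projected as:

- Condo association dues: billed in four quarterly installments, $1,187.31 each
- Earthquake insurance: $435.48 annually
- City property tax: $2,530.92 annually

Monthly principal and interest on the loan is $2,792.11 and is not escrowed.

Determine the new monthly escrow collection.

Condo association dues: $1,187.31 × 4 = $4,749.24 per year
Earthquake insurance: $435.48 per year
City property tax: $2,530.92 per year
Yearly total = $4,749.24 + $435.48 + $2,530.92 = $7,715.64
Per month = $7,715.64 ÷ 12 = $642.97
Shortage spread = $227.04 / 12 = $18.92/mo
Adjusted monthly = $642.97 + $18.92 = $661.89

$661.89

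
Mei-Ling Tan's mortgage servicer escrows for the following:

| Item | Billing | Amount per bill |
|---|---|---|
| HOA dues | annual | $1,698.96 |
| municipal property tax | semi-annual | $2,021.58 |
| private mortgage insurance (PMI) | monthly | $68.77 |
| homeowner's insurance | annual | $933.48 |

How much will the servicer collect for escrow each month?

HOA dues — $1,698.96 per year
Municipal property tax — $2,021.58 × 2 = $4,043.16 per year
Private mortgage insurance (PMI) — $68.77 × 12 = $825.24 per year
Homeowner's insurance — $933.48 per year
Combined annual = $7,500.84
Per month = $7,500.84 ÷ 12 = $625.07

$625.07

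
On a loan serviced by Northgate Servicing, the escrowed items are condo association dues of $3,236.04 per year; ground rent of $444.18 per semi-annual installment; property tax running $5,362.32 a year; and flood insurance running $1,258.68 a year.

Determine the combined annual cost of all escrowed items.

Condo association dues: $3,236.04/yr
Ground rent: $444.18 × 2 = $888.36/yr
Property tax: $5,362.32/yr
Flood insurance: $1,258.68/yr
Combined annual = $3,236.04 + $888.36 + $5,362.32 + $1,258.68 = $10,745.40

$10,745.40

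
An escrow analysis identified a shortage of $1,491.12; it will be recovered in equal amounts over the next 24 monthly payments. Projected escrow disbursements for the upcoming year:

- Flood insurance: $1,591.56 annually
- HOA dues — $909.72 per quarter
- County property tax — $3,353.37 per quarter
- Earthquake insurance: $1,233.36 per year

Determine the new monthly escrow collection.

Flood insurance — $1,591.56 annually
HOA dues — $909.72 × 4 = $3,638.88 annually
County property tax — $3,353.37 × 4 = $13,413.48 annually
Earthquake insurance — $1,233.36 annually
Combined annual = $1,591.56 + $3,638.88 + $13,413.48 + $1,233.36 = $19,877.28
Base monthly escrow = $19,877.28 ÷ 12 = $1,656.44
Monthly shortage recovery: $1,491.12 / 24 = $62.13
New monthly escrow = $1,656.44 + $62.13 = $1,718.57

$1,718.57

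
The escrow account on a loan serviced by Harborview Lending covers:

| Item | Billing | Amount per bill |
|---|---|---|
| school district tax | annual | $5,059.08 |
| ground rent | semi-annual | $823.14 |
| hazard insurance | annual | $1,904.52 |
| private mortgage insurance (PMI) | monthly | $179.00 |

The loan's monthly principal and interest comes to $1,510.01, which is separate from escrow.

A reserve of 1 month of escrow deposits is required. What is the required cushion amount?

School district tax = $5,059.08 per year
Ground rent = $823.14 × 2 = $1,646.28 per year
Hazard insurance = $1,904.52 per year
Private mortgage insurance (PMI) = $179.00 × 12 = $2,148.00 per year
Yearly total = $10,757.88
Monthly escrow = $10,757.88 ÷ 12 = $896.49
Required cushion = 1 × $896.49 = $896.49

$896.49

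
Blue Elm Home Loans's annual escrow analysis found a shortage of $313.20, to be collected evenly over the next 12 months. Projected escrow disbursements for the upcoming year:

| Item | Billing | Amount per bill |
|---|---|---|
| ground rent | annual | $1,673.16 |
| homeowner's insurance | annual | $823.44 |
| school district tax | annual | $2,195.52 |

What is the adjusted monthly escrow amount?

$417.11

Ground rent — $1,673.16 annually
Homeowner's insurance — $823.44 annually
School district tax — $2,195.52 annually
Combined annual = $4,692.12
Base monthly escrow = $4,692.12 ÷ 12 = $391.01
Shortage per month = $313.20 / 12 = $26.10
New monthly escrow = $391.01 + $26.10 = $417.11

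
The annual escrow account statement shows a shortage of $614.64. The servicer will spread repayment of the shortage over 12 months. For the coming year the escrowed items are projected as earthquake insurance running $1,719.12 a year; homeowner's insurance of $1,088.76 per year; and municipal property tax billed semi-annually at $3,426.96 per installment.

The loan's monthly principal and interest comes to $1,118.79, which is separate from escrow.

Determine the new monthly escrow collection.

Earthquake insurance: $1,719.12/yr
Homeowner's insurance: $1,088.76/yr
Municipal property tax: $3,426.96 × 2 = $6,853.92/yr
Total per year = $9,661.80
Base monthly escrow = $9,661.80 ÷ 12 = $805.15
Shortage per month = $614.64 / 12 = $51.22
New monthly escrow = $805.15 + $51.22 = $856.37

$856.37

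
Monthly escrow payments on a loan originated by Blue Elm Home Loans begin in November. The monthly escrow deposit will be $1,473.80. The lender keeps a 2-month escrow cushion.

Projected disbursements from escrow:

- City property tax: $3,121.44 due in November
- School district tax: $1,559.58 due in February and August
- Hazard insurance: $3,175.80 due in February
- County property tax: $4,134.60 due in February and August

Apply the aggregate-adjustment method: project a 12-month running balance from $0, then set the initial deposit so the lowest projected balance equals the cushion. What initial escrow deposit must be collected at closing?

Cushion = 2 × $1,473.80 = $2,947.60
Trial balance (start $0, +$1,473.80 each month, − disbursements):
  Nov: +$1,473.80 − $3,121.44 → -$1,647.64
  Dec: +$1,473.80 → -$173.84
  Jan: +$1,473.80 → $1,299.96
  Feb: +$1,473.80 − $8,869.98 → -$6,096.22
  Mar: +$1,473.80 → -$4,622.42
  Apr: +$1,473.80 → -$3,148.62
  May: +$1,473.80 → -$1,674.82
  Jun: +$1,473.80 → -$201.02
  Jul: +$1,473.80 → $1,272.78
  Aug: +$1,473.80 − $5,694.18 → -$2,947.60
  Sep: +$1,473.80 → -$1,473.80
  Oct: +$1,473.80 → $0.00
Lowest trial balance = -$6,096.22 (Feb)
Initial deposit = cushion − low point = $2,947.60 − (-$6,096.22) = $9,043.82

$9,043.82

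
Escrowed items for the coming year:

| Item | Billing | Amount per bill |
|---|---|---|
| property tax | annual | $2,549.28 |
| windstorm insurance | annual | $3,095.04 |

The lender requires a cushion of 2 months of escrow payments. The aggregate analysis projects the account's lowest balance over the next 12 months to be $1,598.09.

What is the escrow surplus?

Property tax = $2,549.28 annually
Windstorm insurance = $3,095.04 annually
Total annual escrow = $2,549.28 + $3,095.04 = $5,644.32
Monthly escrow = $5,644.32 ÷ 12 = $470.36
Required cushion = 2 × $470.36 = $940.72
Excess over cushion: $1,598.09 − $940.72 = $657.37

$657.37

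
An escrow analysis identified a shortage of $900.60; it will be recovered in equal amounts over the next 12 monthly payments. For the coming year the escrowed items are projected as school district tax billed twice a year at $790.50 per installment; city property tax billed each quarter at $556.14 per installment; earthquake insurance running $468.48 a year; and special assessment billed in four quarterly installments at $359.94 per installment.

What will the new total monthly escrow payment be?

$551.20

School district tax = $790.50 × 2 = $1,581.00
City property tax = $556.14 × 4 = $2,224.56
Earthquake insurance = $468.48
Special assessment = $359.94 × 4 = $1,439.76
Combined annual = $1,581.00 + $2,224.56 + $468.48 + $1,439.76 = $5,713.80
Monthly = $5,713.80 / 12 = $476.15
Monthly shortage recovery: $900.60 ÷ 12 = $75.05
New monthly escrow = $476.15 + $75.05 = $551.20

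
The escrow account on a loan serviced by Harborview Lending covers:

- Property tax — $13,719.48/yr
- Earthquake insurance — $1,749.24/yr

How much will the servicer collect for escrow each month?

Property tax = $13,719.48 annually
Earthquake insurance = $1,749.24 annually
Total per year = $15,468.72
Base monthly escrow = $15,468.72 / 12 = $1,289.06

$1,289.06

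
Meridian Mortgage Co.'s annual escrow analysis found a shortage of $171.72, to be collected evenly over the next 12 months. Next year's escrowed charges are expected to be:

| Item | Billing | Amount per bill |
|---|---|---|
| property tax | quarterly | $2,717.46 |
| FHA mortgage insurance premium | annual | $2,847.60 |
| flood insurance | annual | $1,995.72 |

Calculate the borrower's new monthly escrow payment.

Property tax: $2,717.46 × 4 = $10,869.84/yr
FHA mortgage insurance premium: $2,847.60/yr
Flood insurance: $1,995.72/yr
Total annual escrow = $15,713.16
Per month = $15,713.16 / 12 = $1,309.43
Shortage spread = $171.72 / 12 = $14.31/mo
New monthly escrow = $1,309.43 + $14.31 = $1,323.74

$1,323.74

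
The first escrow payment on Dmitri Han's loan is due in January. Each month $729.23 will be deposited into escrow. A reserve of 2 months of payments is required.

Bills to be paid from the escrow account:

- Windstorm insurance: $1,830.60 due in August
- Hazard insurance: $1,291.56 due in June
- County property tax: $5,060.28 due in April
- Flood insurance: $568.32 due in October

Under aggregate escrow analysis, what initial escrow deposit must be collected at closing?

Cushion = 2 × $729.23 = $1,458.46
Trial balance (start $0, +$729.23 each month, − disbursements):
  Jan: +$729.23 → $729.23
  Feb: +$729.23 → $1,458.46
  Mar: +$729.23 → $2,187.69
  Apr: +$729.23 − $5,060.28 → -$2,143.36
  May: +$729.23 → -$1,414.13
  Jun: +$729.23 − $1,291.56 → -$1,976.46
  Jul: +$729.23 → -$1,247.23
  Aug: +$729.23 − $1,830.60 → -$2,348.60
  Sep: +$729.23 → -$1,619.37
  Oct: +$729.23 − $568.32 → -$1,458.46
  Nov: +$729.23 → -$729.23
  Dec: +$729.23 → $0.00
Lowest trial balance = -$2,348.60 (Aug)
Initial deposit = cushion − low point = $1,458.46 − (-$2,348.60) = $3,807.06

$3,807.06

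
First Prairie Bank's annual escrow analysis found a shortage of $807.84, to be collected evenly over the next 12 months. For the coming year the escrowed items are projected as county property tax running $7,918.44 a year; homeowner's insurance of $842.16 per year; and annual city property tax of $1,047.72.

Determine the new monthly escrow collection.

County property tax: $7,918.44/yr
Homeowner's insurance: $842.16/yr
City property tax: $1,047.72/yr
Total annual escrow = $7,918.44 + $842.16 + $1,047.72 = $9,808.32
Per month = $9,808.32 / 12 = $817.36
Monthly shortage recovery: $807.84 / 12 = $67.32
New monthly escrow = $817.36 + $67.32 = $884.68

$884.68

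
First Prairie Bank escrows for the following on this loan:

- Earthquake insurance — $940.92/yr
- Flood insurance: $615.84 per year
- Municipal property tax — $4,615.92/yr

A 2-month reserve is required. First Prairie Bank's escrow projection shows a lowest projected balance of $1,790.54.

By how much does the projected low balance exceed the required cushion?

Earthquake insurance — $940.92 per year
Flood insurance — $615.84 per year
Municipal property tax — $4,615.92 per year
Total per year = $940.92 + $615.84 + $4,615.92 = $6,172.68
Per month = $6,172.68 / 12 = $514.39
Required cushion = 2 × $514.39 = $1,028.78
Excess over cushion: $1,790.54 − $1,028.78 = $761.76

$761.76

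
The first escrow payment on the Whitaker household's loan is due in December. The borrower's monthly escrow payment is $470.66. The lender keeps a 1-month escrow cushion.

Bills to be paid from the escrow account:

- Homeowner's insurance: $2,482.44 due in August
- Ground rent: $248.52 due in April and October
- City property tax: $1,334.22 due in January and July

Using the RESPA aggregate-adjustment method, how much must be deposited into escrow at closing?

$1,634.12

Cushion = 1 × $470.66 = $470.66
Trial balance (start $0, +$470.66 each month, − disbursements):
  Dec: +$470.66 → $470.66
  Jan: +$470.66 − $1,334.22 → -$392.90
  Feb: +$470.66 → $77.76
  Mar: +$470.66 → $548.42
  Apr: +$470.66 − $248.52 → $770.56
  May: +$470.66 → $1,241.22
  Jun: +$470.66 → $1,711.88
  Jul: +$470.66 − $1,334.22 → $848.32
  Aug: +$470.66 − $2,482.44 → -$1,163.46
  Sep: +$470.66 → -$692.80
  Oct: +$470.66 − $248.52 → -$470.66
  Nov: +$470.66 → $0.00
Lowest trial balance = -$1,163.46 (Aug)
Initial deposit = cushion − low point = $470.66 − (-$1,163.46) = $1,634.12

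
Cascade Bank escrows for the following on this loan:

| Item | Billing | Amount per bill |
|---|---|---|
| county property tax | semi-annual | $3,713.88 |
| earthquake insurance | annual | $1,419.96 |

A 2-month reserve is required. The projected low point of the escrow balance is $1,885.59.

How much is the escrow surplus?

County property tax = $3,713.88 × 2 = $7,427.76/yr
Earthquake insurance = $1,419.96/yr
Total per year = $8,847.72
Base monthly escrow = $8,847.72 / 12 = $737.31
Required cushion = 2 × $737.31 = $1,474.62
Excess over cushion: $1,885.59 − $1,474.62 = $410.97

$410.97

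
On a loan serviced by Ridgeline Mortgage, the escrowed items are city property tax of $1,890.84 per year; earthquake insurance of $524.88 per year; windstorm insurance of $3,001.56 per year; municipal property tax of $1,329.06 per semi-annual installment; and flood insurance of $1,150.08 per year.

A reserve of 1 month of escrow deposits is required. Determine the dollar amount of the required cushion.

$768.79

City property tax: $1,890.84
Earthquake insurance: $524.88
Windstorm insurance: $3,001.56
Municipal property tax: $1,329.06 × 2 = $2,658.12
Flood insurance: $1,150.08
Yearly total = $1,890.84 + $524.88 + $3,001.56 + $2,658.12 + $1,150.08 = $9,225.48
Monthly = $9,225.48 ÷ 12 = $768.79
Cushion = 1 × $768.79 = $768.79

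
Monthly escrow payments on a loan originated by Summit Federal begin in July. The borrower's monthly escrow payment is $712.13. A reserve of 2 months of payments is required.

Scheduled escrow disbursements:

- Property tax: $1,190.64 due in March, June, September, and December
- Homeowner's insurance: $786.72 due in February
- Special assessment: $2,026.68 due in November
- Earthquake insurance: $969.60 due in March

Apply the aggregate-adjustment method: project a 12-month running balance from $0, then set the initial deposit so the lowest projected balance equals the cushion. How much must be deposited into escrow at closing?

$2,370.01

Cushion = 2 × $712.13 = $1,424.26
Trial balance (start $0, +$712.13 each month, − disbursements):
  Jul: +$712.13 → $712.13
  Aug: +$712.13 → $1,424.26
  Sep: +$712.13 − $1,190.64 → $945.75
  Oct: +$712.13 → $1,657.88
  Nov: +$712.13 − $2,026.68 → $343.33
  Dec: +$712.13 − $1,190.64 → -$135.18
  Jan: +$712.13 → $576.95
  Feb: +$712.13 − $786.72 → $502.36
  Mar: +$712.13 − $2,160.24 → -$945.75
  Apr: +$712.13 → -$233.62
  May: +$712.13 → $478.51
  Jun: +$712.13 − $1,190.64 → $0.00
Lowest trial balance = -$945.75 (Mar)
Initial deposit = cushion − low point = $1,424.26 − (-$945.75) = $2,370.01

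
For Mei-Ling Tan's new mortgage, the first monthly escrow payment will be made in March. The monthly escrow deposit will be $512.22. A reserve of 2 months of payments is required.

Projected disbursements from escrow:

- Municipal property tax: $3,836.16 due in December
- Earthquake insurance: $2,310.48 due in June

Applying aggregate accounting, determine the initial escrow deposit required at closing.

Cushion = 2 × $512.22 = $1,024.44
Trial balance (start $0, +$512.22 each month, − disbursements):
  Mar: +$512.22 → $512.22
  Apr: +$512.22 → $1,024.44
  May: +$512.22 → $1,536.66
  Jun: +$512.22 − $2,310.48 → -$261.60
  Jul: +$512.22 → $250.62
  Aug: +$512.22 → $762.84
  Sep: +$512.22 → $1,275.06
  Oct: +$512.22 → $1,787.28
  Nov: +$512.22 → $2,299.50
  Dec: +$512.22 − $3,836.16 → -$1,024.44
  Jan: +$512.22 → -$512.22
  Feb: +$512.22 → $0.00
Lowest trial balance = -$1,024.44 (Dec)
Initial deposit = cushion − low point = $1,024.44 − (-$1,024.44) = $2,048.88

$2,048.88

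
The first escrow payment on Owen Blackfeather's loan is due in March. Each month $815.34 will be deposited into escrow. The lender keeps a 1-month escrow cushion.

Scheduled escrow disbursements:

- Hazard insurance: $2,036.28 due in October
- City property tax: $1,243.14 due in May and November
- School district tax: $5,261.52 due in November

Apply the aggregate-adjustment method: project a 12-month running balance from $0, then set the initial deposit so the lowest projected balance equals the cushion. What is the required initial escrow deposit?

Cushion = 1 × $815.34 = $815.34
Trial balance (start $0, +$815.34 each month, − disbursements):
  Mar: +$815.34 → $815.34
  Apr: +$815.34 → $1,630.68
  May: +$815.34 − $1,243.14 → $1,202.88
  Jun: +$815.34 → $2,018.22
  Jul: +$815.34 → $2,833.56
  Aug: +$815.34 → $3,648.90
  Sep: +$815.34 → $4,464.24
  Oct: +$815.34 − $2,036.28 → $3,243.30
  Nov: +$815.34 − $6,504.66 → -$2,446.02
  Dec: +$815.34 → -$1,630.68
  Jan: +$815.34 → -$815.34
  Feb: +$815.34 → $0.00
Lowest trial balance = -$2,446.02 (Nov)
Initial deposit = cushion − low point = $815.34 − (-$2,446.02) = $3,261.36

$3,261.36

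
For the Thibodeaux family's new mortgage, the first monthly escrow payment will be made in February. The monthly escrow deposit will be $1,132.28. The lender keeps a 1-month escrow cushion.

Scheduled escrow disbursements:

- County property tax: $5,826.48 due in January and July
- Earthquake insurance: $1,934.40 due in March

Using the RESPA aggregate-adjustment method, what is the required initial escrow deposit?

$2,099.48

Cushion = 1 × $1,132.28 = $1,132.28
Trial balance (start $0, +$1,132.28 each month, − disbursements):
  Feb: +$1,132.28 → $1,132.28
  Mar: +$1,132.28 − $1,934.40 → $330.16
  Apr: +$1,132.28 → $1,462.44
  May: +$1,132.28 → $2,594.72
  Jun: +$1,132.28 → $3,727.00
  Jul: +$1,132.28 − $5,826.48 → -$967.20
  Aug: +$1,132.28 → $165.08
  Sep: +$1,132.28 → $1,297.36
  Oct: +$1,132.28 → $2,429.64
  Nov: +$1,132.28 → $3,561.92
  Dec: +$1,132.28 → $4,694.20
  Jan: +$1,132.28 − $5,826.48 → $0.00
Lowest trial balance = -$967.20 (Jul)
Initial deposit = cushion − low point = $1,132.28 − (-$967.20) = $2,099.48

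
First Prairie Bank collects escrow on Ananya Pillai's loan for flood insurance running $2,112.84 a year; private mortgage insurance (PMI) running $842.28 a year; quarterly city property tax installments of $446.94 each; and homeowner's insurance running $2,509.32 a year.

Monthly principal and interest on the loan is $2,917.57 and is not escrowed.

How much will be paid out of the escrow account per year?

$7,252.20

Flood insurance = $2,112.84
Private mortgage insurance (PMI) = $842.28
City property tax = $446.94 × 4 = $1,787.76
Homeowner's insurance = $2,509.32
Annual escrow total = $7,252.20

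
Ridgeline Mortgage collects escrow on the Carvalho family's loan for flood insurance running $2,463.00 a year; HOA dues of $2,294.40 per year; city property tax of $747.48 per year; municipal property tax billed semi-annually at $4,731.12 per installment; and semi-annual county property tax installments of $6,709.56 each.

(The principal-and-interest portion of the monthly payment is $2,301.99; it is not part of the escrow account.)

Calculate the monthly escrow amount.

Flood insurance = $2,463.00
HOA dues = $2,294.40
City property tax = $747.48
Municipal property tax = $4,731.12 × 2 = $9,462.24
County property tax = $6,709.56 × 2 = $13,419.12
Yearly total = $28,386.24
Monthly = $28,386.24 ÷ 12 = $2,365.52

$2,365.52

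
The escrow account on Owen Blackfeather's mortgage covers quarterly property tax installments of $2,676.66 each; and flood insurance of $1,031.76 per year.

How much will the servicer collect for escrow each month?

$978.20

Property tax: $2,676.66 × 4 = $10,706.64 per year
Flood insurance: $1,031.76 per year
Total annual escrow = $11,738.40
Base monthly escrow = $11,738.40 / 12 = $978.20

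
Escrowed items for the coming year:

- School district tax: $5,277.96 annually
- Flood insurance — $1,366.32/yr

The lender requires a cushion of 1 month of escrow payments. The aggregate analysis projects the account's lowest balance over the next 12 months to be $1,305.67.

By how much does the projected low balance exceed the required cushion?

School district tax — $5,277.96
Flood insurance — $1,366.32
Combined annual = $6,644.28
Monthly = $6,644.28 ÷ 12 = $553.69
Required reserve = 1 × $553.69 = $553.69
Surplus = $1,305.67 − $553.69 = $751.98

$751.98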